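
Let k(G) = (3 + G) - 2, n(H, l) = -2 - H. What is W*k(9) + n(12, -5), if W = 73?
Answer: 716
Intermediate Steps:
k(G) = 1 + G
W*k(9) + n(12, -5) = 73*(1 + 9) + (-2 - 1*12) = 73*10 + (-2 - 12) = 730 - 14 = 716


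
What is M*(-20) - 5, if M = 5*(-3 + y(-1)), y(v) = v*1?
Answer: 395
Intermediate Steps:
y(v) = v
M = -20 (M = 5*(-3 - 1) = 5*(-4) = -20)
M*(-20) - 5 = -20*(-20) - 5 = 400 - 5 = 395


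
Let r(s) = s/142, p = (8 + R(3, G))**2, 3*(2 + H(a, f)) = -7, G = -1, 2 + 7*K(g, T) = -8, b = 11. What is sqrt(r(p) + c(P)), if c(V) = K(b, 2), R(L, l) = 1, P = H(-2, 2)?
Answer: I*sqrt(847882)/994 ≈ 0.92636*I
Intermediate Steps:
K(g, T) = -10/7 (K(g, T) = -2/7 + (1/7)*(-8) = -2/7 - 8/7 = -10/7)
H(a, f) = -13/3 (H(a, f) = -2 + (1/3)*(-7) = -2 - 7/3 = -13/3)
P = -13/3 ≈ -4.3333
c(V) = -10/7
p = 81 (p = (8 + 1)**2 = 9**2 = 81)
r(s) = s/142 (r(s) = s*(1/142) = s/142)
sqrt(r(p) + c(P)) = sqrt((1/142)*81 - 10/7) = sqrt(81/142 - 10/7) = sqrt(-853/994) = I*sqrt(847882)/994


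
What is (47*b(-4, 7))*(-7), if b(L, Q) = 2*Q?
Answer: -4606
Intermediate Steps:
(47*b(-4, 7))*(-7) = (47*(2*7))*(-7) = (47*14)*(-7) = 658*(-7) = -4606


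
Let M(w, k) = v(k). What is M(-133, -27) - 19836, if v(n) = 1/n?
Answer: -535573/27 ≈ -19836.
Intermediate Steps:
v(n) = 1/n
M(w, k) = 1/k
M(-133, -27) - 19836 = 1/(-27) - 19836 = -1/27 - 19836 = -535573/27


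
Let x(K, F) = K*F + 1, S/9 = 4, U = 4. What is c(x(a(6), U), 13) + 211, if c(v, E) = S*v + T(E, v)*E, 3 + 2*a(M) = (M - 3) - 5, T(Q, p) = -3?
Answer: -152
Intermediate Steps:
S = 36 (S = 9*4 = 36)
a(M) = -11/2 + M/2 (a(M) = -3/2 + ((M - 3) - 5)/2 = -3/2 + ((-3 + M) - 5)/2 = -3/2 + (-8 + M)/2 = -3/2 + (-4 + M/2) = -11/2 + M/2)
x(K, F) = 1 + F*K (x(K, F) = F*K + 1 = 1 + F*K)
c(v, E) = -3*E + 36*v (c(v, E) = 36*v - 3*E = -3*E + 36*v)
c(x(a(6), U), 13) + 211 = (-3*13 + 36*(1 + 4*(-11/2 + (½)*6))) + 211 = (-39 + 36*(1 + 4*(-11/2 + 3))) + 211 = (-39 + 36*(1 + 4*(-5/2))) + 211 = (-39 + 36*(1 - 10)) + 211 = (-39 + 36*(-9)) + 211 = (-39 - 324) + 211 = -363 + 211 = -152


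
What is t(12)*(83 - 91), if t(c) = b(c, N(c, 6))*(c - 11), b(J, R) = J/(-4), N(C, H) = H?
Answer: 24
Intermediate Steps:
b(J, R) = -J/4 (b(J, R) = J*(-¼) = -J/4)
t(c) = -c*(-11 + c)/4 (t(c) = (-c/4)*(c - 11) = (-c/4)*(-11 + c) = -c*(-11 + c)/4)
t(12)*(83 - 91) = ((¼)*12*(11 - 1*12))*(83 - 91) = ((¼)*12*(11 - 12))*(-8) = ((¼)*12*(-1))*(-8) = -3*(-8) = 24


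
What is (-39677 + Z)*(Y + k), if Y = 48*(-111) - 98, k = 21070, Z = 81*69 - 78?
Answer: -534492904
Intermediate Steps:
Z = 5511 (Z = 5589 - 78 = 5511)
Y = -5426 (Y = -5328 - 98 = -5426)
(-39677 + Z)*(Y + k) = (-39677 + 5511)*(-5426 + 21070) = -34166*15644 = -534492904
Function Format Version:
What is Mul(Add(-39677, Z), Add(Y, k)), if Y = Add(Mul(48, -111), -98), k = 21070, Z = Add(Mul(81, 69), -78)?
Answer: -534492904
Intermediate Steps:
Z = 5511 (Z = Add(5589, -78) = 5511)
Y = -5426 (Y = Add(-5328, -98) = -5426)
Mul(Add(-39677, Z), Add(Y, k)) = Mul(Add(-39677, 5511), Add(-5426, 21070)) = Mul(-34166, 15644) = -534492904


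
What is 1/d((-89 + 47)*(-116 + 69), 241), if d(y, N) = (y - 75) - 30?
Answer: 1/1869 ≈ 0.00053505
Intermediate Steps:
d(y, N) = -105 + y (d(y, N) = (-75 + y) - 30 = -105 + y)
1/d((-89 + 47)*(-116 + 69), 241) = 1/(-105 + (-89 + 47)*(-116 + 69)) = 1/(-105 - 42*(-47)) = 1/(-105 + 1974) = 1/1869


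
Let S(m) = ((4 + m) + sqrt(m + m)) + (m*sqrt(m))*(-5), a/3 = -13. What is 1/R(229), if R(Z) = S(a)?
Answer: 1/(-35 + I*sqrt(78) + 195*I*sqrt(39)) ≈ -2.3244e-5 - 0.00081459*I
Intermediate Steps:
a = -39 (a = 3*(-13) = -39)
S(m) = 4 + m - 5*m**(3/2) + sqrt(2)*sqrt(m) (S(m) = ((4 + m) + sqrt(2*m)) + m**(3/2)*(-5) = ((4 + m) + sqrt(2)*sqrt(m)) - 5*m**(3/2) = (4 + m + sqrt(2)*sqrt(m)) - 5*m**(3/2) = 4 + m - 5*m**(3/2) + sqrt(2)*sqrt(m))
R(Z) = -35 + I*sqrt(78) + 195*I*sqrt(39) (R(Z) = 4 - 39 - (-195)*I*sqrt(39) + sqrt(2)*sqrt(-39) = 4 - 39 - (-195)*I*sqrt(39) + sqrt(2)*(I*sqrt(39)) = 4 - 39 + 195*I*sqrt(39) + I*sqrt(78) = -35 + I*sqrt(78) + 195*I*sqrt(39))
1/R(229) = 1/(-35 + I*sqrt(78) + 195*I*sqrt(39))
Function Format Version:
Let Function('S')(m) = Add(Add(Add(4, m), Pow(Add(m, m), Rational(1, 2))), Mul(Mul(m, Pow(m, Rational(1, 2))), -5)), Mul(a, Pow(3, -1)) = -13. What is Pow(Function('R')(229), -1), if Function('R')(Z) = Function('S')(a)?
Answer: Pow(Add(-35, Mul(I, Pow(78, Rational(1, 2))), Mul(195, I, Pow(39, Rational(1, 2)))), -1) ≈ Add(-2.3244e-5, Mul(-0.00081459, I))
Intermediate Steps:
a = -39 (a = Mul(3, -13) = -39)
Function('S')(m) = Add(4, m, Mul(-5, Pow(m, Rational(3, 2))), Mul(Pow(2, Rational(1, 2)), Pow(m, Rational(1, 2)))) (Function('S')(m) = Add(Add(Add(4, m), Pow(Mul(2, m), Rational(1, 2))), Mul(Pow(m, Rational(3, 2)), -5)) = Add(Add(Add(4, m), Mul(Pow(2, Rational(1, 2)), Pow(m, Rational(1, 2)))), Mul(-5, Pow(m, Rational(3, 2)))) = Add(Add(4, m, Mul(Pow(2, Rational(1, 2)), Pow(m, Rational(1, 2)))), Mul(-5, Pow(m, Rational(3, 2)))) = Add(4, m, Mul(-5, Pow(m, Rational(3, 2))), Mul(Pow(2, Rational(1, 2)), Pow(m, Rational(1, 2)))))
Function('R')(Z) = Add(-35, Mul(I, Pow(78, Rational(1, 2))), Mul(195, I, Pow(39, Rational(1, 2)))) (Function('R')(Z) = Add(4, -39, Mul(-5, Pow(-39, Rational(3, 2))), Mul(Pow(2, Rational(1, 2)), Pow(-39, Rational(1, 2)))) = Add(4, -39, Mul(-5, Mul(-39, I, Pow(39, Rational(1, 2)))), Mul(Pow(2, Rational(1, 2)), Mul(I, Pow(39, Rational(1, 2))))) = Add(4, -39, Mul(195, I, Pow(39, Rational(1, 2))), Mul(I, Pow(78, Rational(1, 2)))) = Add(-35, Mul(I, Pow(78, Rational(1, 2))), Mul(195, I, Pow(39, Rational(1, 2)))))
Pow(Function('R')(229), -1) = Pow(Add(-35, Mul(I, Pow(78, Rational(1, 2))), Mul(195, I, Pow(39, Rational(1, 2)))), -1)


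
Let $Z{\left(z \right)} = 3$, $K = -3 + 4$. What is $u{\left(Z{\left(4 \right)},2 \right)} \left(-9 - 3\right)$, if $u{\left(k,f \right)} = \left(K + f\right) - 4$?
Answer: $12$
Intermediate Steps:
$K = 1$
$u{\left(k,f \right)} = -3 + f$ ($u{\left(k,f \right)} = \left(1 + f\right) - 4 = -3 + f$)
$u{\left(Z{\left(4 \right)},2 \right)} \left(-9 - 3\right) = \left(-3 + 2\right) \left(-9 - 3\right) = \left(-1\right) \left(-12\right) = 12$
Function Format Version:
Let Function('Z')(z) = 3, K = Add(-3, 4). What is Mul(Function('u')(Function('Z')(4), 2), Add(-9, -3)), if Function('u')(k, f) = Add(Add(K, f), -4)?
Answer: 12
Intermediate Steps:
K = 1
Function('u')(k, f) = Add(-3, f) (Function('u')(k, f) = Add(Add(1, f), -4) = Add(-3, f))
Mul(Function('u')(Function('Z')(4), 2), Add(-9, -3)) = Mul(Add(-3, 2), Add(-9, -3)) = Mul(-1, -12) = 12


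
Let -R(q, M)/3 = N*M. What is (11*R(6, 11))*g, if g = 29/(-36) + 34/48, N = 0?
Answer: 0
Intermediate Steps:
R(q, M) = 0 (R(q, M) = -0*M = -3*0 = 0)
g = -7/72 (g = 29*(-1/36) + 34*(1/48) = -29/36 + 17/24 = -7/72 ≈ -0.097222)
(11*R(6, 11))*g = (11*0)*(-7/72) = 0*(-7/72) = 0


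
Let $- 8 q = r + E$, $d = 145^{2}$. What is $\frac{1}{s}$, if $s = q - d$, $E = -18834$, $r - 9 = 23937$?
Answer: $- \frac{1}{21664} \approx -4.616 \cdot 10^{-5}$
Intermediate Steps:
$r = 23946$ ($r = 9 + 23937 = 23946$)
$d = 21025$
$q = -639$ ($q = - \frac{23946 - 18834}{8} = \left(- \frac{1}{8}\right) 5112 = -639$)
$s = -21664$ ($s = -639 - 21025 = -21664$)
$\frac{1}{s} = \frac{1}{-21664} = - \frac{1}{21664}$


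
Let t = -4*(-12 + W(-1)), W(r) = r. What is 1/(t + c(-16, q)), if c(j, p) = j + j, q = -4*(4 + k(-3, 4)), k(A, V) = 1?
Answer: 1/20 ≈ 0.050000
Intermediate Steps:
q = -20 (q = -4*(4 + 1) = -4*5 = -20)
c(j, p) = 2*j
t = 52 (t = -4*(-12 - 1) = -4*(-13) = 52)
1/(t + c(-16, q)) = 1/(52 + 2*(-16)) = 1/(52 - 32) = 1/20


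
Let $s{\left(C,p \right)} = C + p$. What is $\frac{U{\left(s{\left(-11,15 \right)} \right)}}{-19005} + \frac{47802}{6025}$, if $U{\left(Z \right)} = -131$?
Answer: $\frac{181853257}{22901025} \approx 7.9408$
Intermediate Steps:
$\frac{U{\left(s{\left(-11,15 \right)} \right)}}{-19005} + \frac{47802}{6025} = - \frac{131}{-19005} + \frac{47802}{6025} = \left(-131\right) \left(- \frac{1}{19005}\right) + 47802 \cdot \frac{1}{6025} = \frac{131}{19005} + \frac{47802}{6025} = \frac{181853257}{22901025}$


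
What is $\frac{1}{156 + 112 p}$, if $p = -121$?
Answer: $- \frac{1}{13396} \approx -7.4649 \cdot 10^{-5}$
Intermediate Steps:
$\frac{1}{156 + 112 p} = \frac{1}{156 + 112 \left(-121\right)} = \frac{1}{156 - 13552} = \frac{1}{-13396} = - \frac{1}{13396}$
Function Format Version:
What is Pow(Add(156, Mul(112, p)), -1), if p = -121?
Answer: Rational(-1, 13396) ≈ -7.4649e-5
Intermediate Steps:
Pow(Add(156, Mul(112, p)), -1) = Pow(Add(156, Mul(112, -121)), -1) = Pow(Add(156, -13552), -1) = Pow(-13396, -1) = Rational(-1, 13396)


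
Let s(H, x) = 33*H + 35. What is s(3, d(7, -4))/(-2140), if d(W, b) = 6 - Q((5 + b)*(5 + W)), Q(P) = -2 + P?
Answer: -67/1070 ≈ -0.062617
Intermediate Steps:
d(W, b) = 8 - (5 + W)*(5 + b) (d(W, b) = 6 - (-2 + (5 + b)*(5 + W)) = 6 - (-2 + (5 + W)*(5 + b)) = 6 + (2 - (5 + W)*(5 + b)) = 8 - (5 + W)*(5 + b))
s(H, x) = 35 + 33*H
s(3, d(7, -4))/(-2140) = (35 + 33*3)/(-2140) = (35 + 99)*(-1/2140) = 134*(-1/2140) = -67/1070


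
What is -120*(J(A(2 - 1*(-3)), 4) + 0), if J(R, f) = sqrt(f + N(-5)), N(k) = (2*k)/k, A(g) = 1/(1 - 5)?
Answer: -120*sqrt(6) ≈ -293.94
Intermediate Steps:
A(g) = -1/4 (A(g) = 1/(-4) = -1/4)
N(k) = 2
J(R, f) = sqrt(2 + f) (J(R, f) = sqrt(f + 2) = sqrt(2 + f))
-120*(J(A(2 - 1*(-3)), 4) + 0) = -120*(sqrt(2 + 4) + 0) = -120*(sqrt(6) + 0) = -120*sqrt(6)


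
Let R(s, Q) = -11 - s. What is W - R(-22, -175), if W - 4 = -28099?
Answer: -28106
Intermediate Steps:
W = -28095 (W = 4 - 28099 = -28095)
W - R(-22, -175) = -28095 - (-11 - 1*(-22)) = -28095 - (-11 + 22) = -28095 - 1*11 = -28095 - 11 = -28106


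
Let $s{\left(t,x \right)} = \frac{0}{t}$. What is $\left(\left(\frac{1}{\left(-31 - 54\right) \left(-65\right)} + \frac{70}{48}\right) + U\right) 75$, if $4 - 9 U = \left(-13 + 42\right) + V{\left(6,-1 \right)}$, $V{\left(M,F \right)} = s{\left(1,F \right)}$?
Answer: $- \frac{524803}{5304} \approx -98.945$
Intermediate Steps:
$s{\left(t,x \right)} = 0$
$V{\left(M,F \right)} = 0$
$U = - \frac{25}{9}$ ($U = \frac{4}{9} - \frac{\left(-13 + 42\right) + 0}{9} = \frac{4}{9} - \frac{29 + 0}{9} = \frac{4}{9} - \frac{29}{9} = - \frac{25}{9} \approx -2.7778$)
$\left(\left(\frac{1}{\left(-31 - 54\right) \left(-65\right)} + \frac{70}{48}\right) + U\right) 75 = \left(\left(\frac{1}{\left(-31 - 54\right) \left(-65\right)} + \frac{70}{48}\right) - \frac{25}{9}\right) 75 = \left(\left(\frac{1}{-85} \left(- \frac{1}{65}\right) + 70 \cdot \frac{1}{48}\right) - \frac{25}{9}\right) 75 = \left(\left(\left(- \frac{1}{85}\right) \left(- \frac{1}{65}\right) + \frac{35}{24}\right) - \frac{25}{9}\right) 75 = \left(\left(\frac{1}{5525} + \frac{35}{24}\right) - \frac{25}{9}\right) 75 = \left(\frac{193399}{132600} - \frac{25}{9}\right) 75 = \left(- \frac{524803}{397800}\right) 75 = - \frac{524803}{5304}$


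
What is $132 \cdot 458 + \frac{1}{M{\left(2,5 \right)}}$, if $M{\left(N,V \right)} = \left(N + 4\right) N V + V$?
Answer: $\frac{3929641}{65} \approx 60456.0$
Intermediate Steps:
$M{\left(N,V \right)} = V + N V \left(4 + N\right)$ ($M{\left(N,V \right)} = \left(4 + N\right) N V + V = N \left(4 + N\right) V + V = N V \left(4 + N\right) + V = V + N V \left(4 + N\right)$)
$132 \cdot 458 + \frac{1}{M{\left(2,5 \right)}} = 132 \cdot 458 + \frac{1}{5 \left(1 + 2^{2} + 4 \cdot 2\right)} = 60456 + \frac{1}{5 \left(1 + 4 + 8\right)} = 60456 + \frac{1}{5 \cdot 13} = 60456 + \frac{1}{65} = \frac{3929641}{65}$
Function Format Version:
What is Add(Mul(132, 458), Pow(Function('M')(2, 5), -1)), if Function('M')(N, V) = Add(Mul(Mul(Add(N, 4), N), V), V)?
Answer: Rational(3929641, 65) ≈ 60456.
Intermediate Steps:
Function('M')(N, V) = Add(V, Mul(N, V, Add(4, N))) (Function('M')(N, V) = Add(Mul(Mul(Add(4, N), N), V), V) = Add(Mul(Mul(N, Add(4, N)), V), V) = Add(Mul(N, V, Add(4, N)), V) = Add(V, Mul(N, V, Add(4, N))))
Add(Mul(132, 458), Pow(Function('M')(2, 5), -1)) = Add(Mul(132, 458), Pow(Mul(5, Add(1, Pow(2, 2), Mul(4, 2))), -1)) = Add(60456, Pow(Mul(5, Add(1, 4, 8)), -1)) = Add(60456, Pow(Mul(5, 13), -1)) = Add(60456, Pow(65, -1)) = Add(60456, Rational(1, 65)) = Rational(3929641, 65)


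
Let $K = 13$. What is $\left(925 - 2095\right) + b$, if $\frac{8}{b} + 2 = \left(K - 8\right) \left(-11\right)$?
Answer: $- \frac{66698}{57} \approx -1170.1$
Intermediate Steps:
$b = - \frac{8}{57}$ ($b = \frac{8}{-2 + \left(13 - 8\right) \left(-11\right)} = \frac{8}{-2 + 5 \left(-11\right)} = \frac{8}{-2 - 55} = \frac{8}{-57} = 8 \left(- \frac{1}{57}\right) = - \frac{8}{57} \approx -0.14035$)
$\left(925 - 2095\right) + b = \left(925 - 2095\right) - \frac{8}{57} = -1170 - \frac{8}{57} = - \frac{66698}{57}$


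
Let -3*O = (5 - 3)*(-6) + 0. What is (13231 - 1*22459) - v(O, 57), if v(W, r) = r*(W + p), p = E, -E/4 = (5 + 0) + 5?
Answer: -7176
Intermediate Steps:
O = 4 (O = -((5 - 3)*(-6) + 0)/3 = -(2*(-6) + 0)/3 = -(-12 + 0)/3 = -⅓*(-12) = 4)
E = -40 (E = -4*((5 + 0) + 5) = -4*(5 + 5) = -4*10 = -40)
p = -40
v(W, r) = r*(-40 + W) (v(W, r) = r*(W - 40) = r*(-40 + W))
(13231 - 1*22459) - v(O, 57) = (13231 - 1*22459) - 57*(-40 + 4) = (13231 - 22459) - 57*(-36) = -9228 - 1*(-2052) = -9228 + 2052 = -7176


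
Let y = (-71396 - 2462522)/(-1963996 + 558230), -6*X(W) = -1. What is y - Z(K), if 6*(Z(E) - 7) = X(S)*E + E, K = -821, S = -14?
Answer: 3907952609/25303788 ≈ 154.44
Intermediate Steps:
X(W) = 1/6 (X(W) = -1/6*(-1) = 1/6)
Z(E) = 7 + 7*E/36 (Z(E) = 7 + (E/6 + E)/6 = 7 + (7*E/6)/6 = 7 + 7*E/36)
y = 1266959/702883 (y = -2533918/(-1405766) = -2533918*(-1/1405766) = 1266959/702883 ≈ 1.8025)
y - Z(K) = 1266959/702883 - (7 + (7/36)*(-821)) = 1266959/702883 - (7 - 5747/36) = 1266959/702883 - 1*(-5495/36) = 1266959/702883 + 5495/36 = 3907952609/25303788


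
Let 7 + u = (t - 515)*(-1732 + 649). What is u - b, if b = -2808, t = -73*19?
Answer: 2062667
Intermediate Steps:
t = -1387
u = 2059859 (u = -7 + (-1387 - 515)*(-1732 + 649) = -7 - 1902*(-1083) = -7 + 2059866 = 2059859)
u - b = 2059859 - 1*(-2808) = 2059859 + 2808 = 2062667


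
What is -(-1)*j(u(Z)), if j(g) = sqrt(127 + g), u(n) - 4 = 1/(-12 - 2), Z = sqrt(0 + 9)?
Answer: sqrt(25662)/14 ≈ 11.442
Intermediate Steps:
Z = 3 (Z = sqrt(9) = 3)
u(n) = 55/14 (u(n) = 4 + 1/(-12 - 2) = 4 + 1/(-14) = 4 - 1/14 = 55/14)
-(-1)*j(u(Z)) = -(-1)*sqrt(127 + 55/14) = -(-1)*sqrt(1833/14) = -(-1)*sqrt(25662)/14 = sqrt(25662)/14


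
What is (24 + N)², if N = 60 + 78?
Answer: 26244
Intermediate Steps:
N = 138
(24 + N)² = (24 + 138)² = 162² = 26244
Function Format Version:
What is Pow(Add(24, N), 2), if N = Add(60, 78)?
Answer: 26244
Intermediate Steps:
N = 138
Pow(Add(24, N), 2) = Pow(Add(24, 138), 2) = Pow(162, 2) = 26244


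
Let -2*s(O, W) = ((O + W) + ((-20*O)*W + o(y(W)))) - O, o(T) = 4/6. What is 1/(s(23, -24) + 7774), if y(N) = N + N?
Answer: 3/6797 ≈ 0.00044137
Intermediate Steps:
y(N) = 2*N
o(T) = ⅔ (o(T) = 4*(⅙) = ⅔)
s(O, W) = -⅓ - W/2 + 10*O*W (s(O, W) = -(((O + W) + ((-20*O)*W + ⅔)) - O)/2 = -(((O + W) + (-20*O*W + ⅔)) - O)/2 = -(((O + W) + (⅔ - 20*O*W)) - O)/2 = -((⅔ + O + W - 20*O*W) - O)/2 = -(⅔ + W - 20*O*W)/2 = -⅓ - W/2 + 10*O*W)
1/(s(23, -24) + 7774) = 1/((-⅓ - ½*(-24) + 10*23*(-24)) + 7774) = 1/((-⅓ + 12 - 5520) + 7774) = 1/(-16525/3 + 7774) = 1/(6797/3) = 3/6797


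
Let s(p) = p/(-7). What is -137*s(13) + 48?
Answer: 2117/7 ≈ 302.43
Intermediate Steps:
s(p) = -p/7 (s(p) = p*(-1/7) = -p/7)
-137*s(13) + 48 = -(-137)*13/7 + 48 = -137*(-13/7) + 48 = 1781/7 + 48 = 2117/7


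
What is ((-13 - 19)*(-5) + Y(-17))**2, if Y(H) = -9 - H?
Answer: 28224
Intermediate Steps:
((-13 - 19)*(-5) + Y(-17))**2 = ((-13 - 19)*(-5) + (-9 - 1*(-17)))**2 = (-32*(-5) + (-9 + 17))**2 = (160 + 8)**2 = 168**2 = 28224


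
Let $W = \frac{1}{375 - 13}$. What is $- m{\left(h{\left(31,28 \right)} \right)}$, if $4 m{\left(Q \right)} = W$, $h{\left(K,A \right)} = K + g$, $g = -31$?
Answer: $- \frac{1}{1448} \approx -0.00069061$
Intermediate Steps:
$h{\left(K,A \right)} = -31 + K$ ($h{\left(K,A \right)} = K - 31 = -31 + K$)
$W = \frac{1}{362} \approx 0.0027624$
$m{\left(Q \right)} = \frac{1}{1448}$ ($m{\left(Q \right)} = \frac{1}{4} \cdot \frac{1}{362} = \frac{1}{1448}$)
$- m{\left(h{\left(31,28 \right)} \right)} = \left(-1\right) \frac{1}{1448} = - \frac{1}{1448}$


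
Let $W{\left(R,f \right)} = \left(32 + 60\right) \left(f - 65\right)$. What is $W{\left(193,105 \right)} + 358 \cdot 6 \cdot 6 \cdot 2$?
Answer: $29456$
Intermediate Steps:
$W{\left(R,f \right)} = -5980 + 92 f$ ($W{\left(R,f \right)} = 92 \left(-65 + f\right) = -5980 + 92 f$)
$W{\left(193,105 \right)} + 358 \cdot 6 \cdot 6 \cdot 2 = \left(-5980 + 92 \cdot 105\right) + 358 \cdot 6 \cdot 6 \cdot 2 = \left(-5980 + 9660\right) + 358 \cdot 36 \cdot 2 = 3680 + 358 \cdot 72 = 3680 + 25776 = 29456$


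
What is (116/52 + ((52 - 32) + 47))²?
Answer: 810000/169 ≈ 4792.9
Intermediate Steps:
(116/52 + ((52 - 32) + 47))² = (116*(1/52) + (20 + 47))² = (29/13 + 67)² = (900/13)² = 810000/169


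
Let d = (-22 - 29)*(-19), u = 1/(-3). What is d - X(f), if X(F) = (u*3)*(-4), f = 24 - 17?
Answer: 965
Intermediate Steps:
u = -⅓ ≈ -0.33333
f = 7
d = 969 (d = -51*(-19) = 969)
X(F) = 4 (X(F) = -⅓*3*(-4) = -1*(-4) = 4)
d - X(f) = 969 - 1*4 = 969 - 4 = 965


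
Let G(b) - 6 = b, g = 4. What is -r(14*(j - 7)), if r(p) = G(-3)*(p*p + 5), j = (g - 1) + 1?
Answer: -5307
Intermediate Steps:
G(b) = 6 + b
j = 4 (j = (4 - 1) + 1 = 3 + 1 = 4)
r(p) = 15 + 3*p² (r(p) = (6 - 3)*(p*p + 5) = 3*(p² + 5) = 3*(5 + p²) = 15 + 3*p²)
-r(14*(j - 7)) = -(15 + 3*(14*(4 - 7))²) = -(15 + 3*(14*(-3))²) = -(15 + 3*(-42)²) = -(15 + 3*1764) = -(15 + 5292) = -1*5307 = -5307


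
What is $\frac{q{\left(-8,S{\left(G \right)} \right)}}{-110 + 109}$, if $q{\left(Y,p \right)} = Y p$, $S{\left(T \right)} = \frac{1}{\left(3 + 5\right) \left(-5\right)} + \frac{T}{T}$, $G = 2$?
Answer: $\frac{39}{5} \approx 7.8$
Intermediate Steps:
$S{\left(T \right)} = \frac{39}{40}$ ($S{\left(T \right)} = \frac{1}{8} \left(- \frac{1}{5}\right) + 1 = - \frac{1}{40} + 1 = \frac{39}{40}$)
$\frac{q{\left(-8,S{\left(G \right)} \right)}}{-110 + 109} = \frac{\left(-8\right) \frac{39}{40}}{-110 + 109} = - \frac{39}{5 \left(-1\right)} = \left(- \frac{39}{5}\right) \left(-1\right) = \frac{39}{5}$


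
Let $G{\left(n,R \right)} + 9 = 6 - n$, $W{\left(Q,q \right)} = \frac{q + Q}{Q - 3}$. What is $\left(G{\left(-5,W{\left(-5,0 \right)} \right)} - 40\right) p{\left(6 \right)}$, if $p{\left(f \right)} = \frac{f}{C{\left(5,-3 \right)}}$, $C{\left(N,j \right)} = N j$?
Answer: $\frac{76}{5} \approx 15.2$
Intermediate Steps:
$W{\left(Q,q \right)} = \frac{Q + q}{-3 + Q}$
$G{\left(n,R \right)} = -3 - n$ ($G{\left(n,R \right)} = -9 - \left(-6 + n\right) = -3 - n$)
$p{\left(f \right)} = - \frac{f}{15}$ ($p{\left(f \right)} = \frac{f}{5 \left(-3\right)} = \frac{f}{-15} = f \left(- \frac{1}{15}\right) = - \frac{f}{15}$)
$\left(G{\left(-5,W{\left(-5,0 \right)} \right)} - 40\right) p{\left(6 \right)} = \left(\left(-3 - -5\right) - 40\right) \left(\left(- \frac{1}{15}\right) 6\right) = \left(\left(-3 + 5\right) - 40\right) \left(- \frac{2}{5}\right) = \left(2 - 40\right) \left(- \frac{2}{5}\right) = \left(-38\right) \left(- \frac{2}{5}\right) = \frac{76}{5}$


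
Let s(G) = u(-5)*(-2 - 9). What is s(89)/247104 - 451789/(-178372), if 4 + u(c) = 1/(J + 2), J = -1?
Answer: 845793601/333912384 ≈ 2.5330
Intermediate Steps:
u(c) = -3 (u(c) = -4 + 1/(-1 + 2) = -4 + 1/1 = -4 + 1 = -3)
s(G) = 33 (s(G) = -3*(-2 - 9) = -3*(-11) = 33)
s(89)/247104 - 451789/(-178372) = 33/247104 - 451789/(-178372) = 33*(1/247104) - 451789*(-1/178372) = 1/7488 + 451789/178372 = 845793601/333912384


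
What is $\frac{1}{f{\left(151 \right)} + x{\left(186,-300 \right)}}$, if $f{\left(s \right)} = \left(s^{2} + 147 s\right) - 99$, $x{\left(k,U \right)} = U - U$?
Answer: $\frac{1}{44899} \approx 2.2272 \cdot 10^{-5}$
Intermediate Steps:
$x{\left(k,U \right)} = 0$
$f{\left(s \right)} = -99 + s^{2} + 147 s$
$\frac{1}{f{\left(151 \right)} + x{\left(186,-300 \right)}} = \frac{1}{\left(-99 + 151^{2} + 147 \cdot 151\right) + 0} = \frac{1}{\left(-99 + 22801 + 22197\right) + 0} = \frac{1}{44899 + 0} = \frac{1}{44899}$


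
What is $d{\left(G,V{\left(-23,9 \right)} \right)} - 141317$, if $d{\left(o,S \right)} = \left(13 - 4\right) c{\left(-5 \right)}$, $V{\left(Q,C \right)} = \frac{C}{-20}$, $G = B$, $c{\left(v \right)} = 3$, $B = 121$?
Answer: $-141290$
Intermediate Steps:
$G = 121$
$V{\left(Q,C \right)} = - \frac{C}{20}$ ($V{\left(Q,C \right)} = C \left(- \frac{1}{20}\right) = - \frac{C}{20}$)
$d{\left(o,S \right)} = 27$ ($d{\left(o,S \right)} = \left(13 - 4\right) 3 = 9 \cdot 3 = 27$)
$d{\left(G,V{\left(-23,9 \right)} \right)} - 141317 = 27 - 141317 = -141290$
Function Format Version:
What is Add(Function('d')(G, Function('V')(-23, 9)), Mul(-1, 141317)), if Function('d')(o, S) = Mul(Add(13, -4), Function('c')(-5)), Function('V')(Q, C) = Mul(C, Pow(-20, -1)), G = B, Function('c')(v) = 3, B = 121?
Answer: -141290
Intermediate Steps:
G = 121
Function('V')(Q, C) = Mul(Rational(-1, 20), C) (Function('V')(Q, C) = Mul(C, Rational(-1, 20)) = Mul(Rational(-1, 20), C))
Function('d')(o, S) = 27 (Function('d')(o, S) = Mul(Add(13, -4), 3) = Mul(9, 3) = 27)
Add(Function('d')(G, Function('V')(-23, 9)), Mul(-1, 141317)) = Add(27, Mul(-1, 141317)) = Add(27, -141317) = -141290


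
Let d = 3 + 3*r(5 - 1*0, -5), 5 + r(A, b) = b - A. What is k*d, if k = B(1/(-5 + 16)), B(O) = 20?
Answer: -840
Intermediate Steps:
r(A, b) = -5 + b - A (r(A, b) = -5 + (b - A) = -5 + b - A)
d = -42 (d = 3 + 3*(-5 - 5 - (5 - 1*0)) = 3 + 3*(-5 - 5 - (5 + 0)) = 3 + 3*(-5 - 5 - 1*5) = 3 + 3*(-5 - 5 - 5) = 3 + 3*(-15) = 3 - 45 = -42)
k = 20
k*d = 20*(-42) = -840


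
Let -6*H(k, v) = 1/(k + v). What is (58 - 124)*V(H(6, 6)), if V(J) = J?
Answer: 11/12 ≈ 0.91667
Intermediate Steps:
H(k, v) = -1/(6*(k + v))
(58 - 124)*V(H(6, 6)) = (58 - 124)*(-1/(6*6 + 6*6)) = -(-66)/(36 + 36) = -(-66)/72 = -66*(-1/72) = 11/12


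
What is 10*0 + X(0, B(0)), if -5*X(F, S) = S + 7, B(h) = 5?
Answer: -12/5 ≈ -2.4000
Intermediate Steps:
X(F, S) = -7/5 - S/5 (X(F, S) = -(S + 7)/5 = -(7 + S)/5 = -7/5 - S/5)
10*0 + X(0, B(0)) = 10*0 + (-7/5 - 1/5*5) = 0 + (-7/5 - 1) = 0 - 12/5 = -12/5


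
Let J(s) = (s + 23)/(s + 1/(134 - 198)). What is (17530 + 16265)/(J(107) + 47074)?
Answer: 231394365/322323998 ≈ 0.71789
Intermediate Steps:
J(s) = (23 + s)/(-1/64 + s) (J(s) = (23 + s)/(s + 1/(-64)) = (23 + s)/(s - 1/64) = (23 + s)/(-1/64 + s))
(17530 + 16265)/(J(107) + 47074) = (17530 + 16265)/(64*(23 + 107)/(-1 + 64*107) + 47074) = 33795/(64*130/(-1 + 6848) + 47074) = 33795/(64*130/6847 + 47074) = 33795/(64*(1/6847)*130 + 47074) = 33795/(8320/6847 + 47074) = 33795/(322323998/6847) = 33795*(6847/322323998) = 231394365/322323998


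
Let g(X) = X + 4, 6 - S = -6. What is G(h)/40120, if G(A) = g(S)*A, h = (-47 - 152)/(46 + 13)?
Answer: -398/295885 ≈ -0.0013451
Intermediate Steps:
S = 12 (S = 6 - 1*(-6) = 6 + 6 = 12)
g(X) = 4 + X
h = -199/59 ≈ -3.3729
G(A) = 16*A (G(A) = (4 + 12)*A = 16*A)
G(h)/40120 = (16*(-199/59))/40120 = -3184/59*1/40120 = -398/295885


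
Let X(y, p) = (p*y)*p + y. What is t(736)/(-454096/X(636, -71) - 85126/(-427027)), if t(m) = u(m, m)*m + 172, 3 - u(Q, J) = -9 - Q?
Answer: 4713140498105355/494145707 ≈ 9.5380e+6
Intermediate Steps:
X(y, p) = y + y*p**2 (X(y, p) = y*p**2 + y = y + y*p**2)
u(Q, J) = 12 + Q (u(Q, J) = 3 - (-9 - Q) = 3 + (9 + Q) = 12 + Q)
t(m) = 172 + m*(12 + m) (t(m) = (12 + m)*m + 172 = m*(12 + m) + 172 = 172 + m*(12 + m))
t(736)/(-454096/X(636, -71) - 85126/(-427027)) = (172 + 736*(12 + 736))/(-454096*1/(636*(1 + (-71)**2)) - 85126/(-427027)) = (172 + 736*748)/(-454096*1/(636*(1 + 5041)) - 85126*(-1/427027)) = (172 + 550528)/(-454096/(636*5042) + 85126/427027) = 550700/(-454096/3206712 + 85126/427027) = 550700/(-454096*1/3206712 + 85126/427027) = 550700/(-56762/400839 + 85126/427027) = 550700/(9882914140/171169075653) = 550700*(171169075653/9882914140) = 4713140498105355/494145707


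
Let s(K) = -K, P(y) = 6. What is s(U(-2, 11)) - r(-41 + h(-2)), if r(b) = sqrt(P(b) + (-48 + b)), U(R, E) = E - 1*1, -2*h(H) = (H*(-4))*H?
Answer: -10 - 5*I*sqrt(3) ≈ -10.0 - 8.6602*I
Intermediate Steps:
h(H) = 2*H**2 (h(H) = -H*(-4)*H/2 = -(-4*H)*H/2 = -(-2)*H**2 = 2*H**2)
U(R, E) = -1 + E (U(R, E) = E - 1 = -1 + E)
r(b) = sqrt(-42 + b) (r(b) = sqrt(6 + (-48 + b)) = sqrt(-42 + b))
s(U(-2, 11)) - r(-41 + h(-2)) = -(-1 + 11) - sqrt(-42 + (-41 + 2*(-2)**2)) = -1*10 - sqrt(-42 + (-41 + 2*4)) = -10 - sqrt(-42 + (-41 + 8)) = -10 - sqrt(-42 - 33) = -10 - sqrt(-75) = -10 - 5*I*sqrt(3)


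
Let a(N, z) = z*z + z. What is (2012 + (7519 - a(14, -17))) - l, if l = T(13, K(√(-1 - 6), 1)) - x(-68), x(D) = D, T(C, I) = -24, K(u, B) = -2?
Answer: 9215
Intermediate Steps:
a(N, z) = z + z² (a(N, z) = z² + z = z + z²)
l = 44 (l = -24 - 1*(-68) = -24 + 68 = 44)
(2012 + (7519 - a(14, -17))) - l = (2012 + (7519 - (-17)*(1 - 17))) - 1*44 = (2012 + (7519 - (-17)*(-16))) - 44 = (2012 + (7519 - 1*272)) - 44 = (2012 + (7519 - 272)) - 44 = (2012 + 7247) - 44 = 9259 - 44 = 9215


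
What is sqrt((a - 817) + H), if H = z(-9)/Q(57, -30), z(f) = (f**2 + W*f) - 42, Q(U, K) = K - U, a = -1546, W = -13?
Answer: I*sqrt(1988791)/29 ≈ 48.629*I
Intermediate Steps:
z(f) = -42 + f**2 - 13*f (z(f) = (f**2 - 13*f) - 42 = -42 + f**2 - 13*f)
H = -52/29 (H = (-42 + (-9)**2 - 13*(-9))/(-30 - 1*57) = (-42 + 81 + 117)/(-30 - 57) = 156/(-87) = 156*(-1/87) = -52/29 ≈ -1.7931)
sqrt((a - 817) + H) = sqrt((-1546 - 817) - 52/29) = sqrt(-2363 - 52/29) = sqrt(-68579/29) = I*sqrt(1988791)/29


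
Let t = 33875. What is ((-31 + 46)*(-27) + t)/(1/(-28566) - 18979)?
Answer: -191220804/108430823 ≈ -1.7635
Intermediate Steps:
((-31 + 46)*(-27) + t)/(1/(-28566) - 18979) = ((-31 + 46)*(-27) + 33875)/(1/(-28566) - 18979) = (15*(-27) + 33875)/(-1/28566 - 18979) = (-405 + 33875)/(-542154115/28566) = 33470*(-28566/542154115) = -191220804/108430823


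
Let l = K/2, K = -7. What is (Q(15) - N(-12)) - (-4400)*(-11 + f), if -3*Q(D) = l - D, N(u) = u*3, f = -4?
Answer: -395747/6 ≈ -65958.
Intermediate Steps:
N(u) = 3*u
l = -7/2 ≈ -3.5000
Q(D) = 7/6 + D/3 (Q(D) = -(-7/2 - D)/3 = 7/6 + D/3)
(Q(15) - N(-12)) - (-4400)*(-11 + f) = ((7/6 + (⅓)*15) - 3*(-12)) - (-4400)*(-11 - 4) = ((7/6 + 5) - 1*(-36)) - (-4400)*(-15) = (37/6 + 36) - 440*150 = 253/6 - 66000 = -395747/6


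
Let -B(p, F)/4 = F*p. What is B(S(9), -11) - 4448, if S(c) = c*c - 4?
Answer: -1060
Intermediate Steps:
S(c) = -4 + c² (S(c) = c² - 4 = -4 + c²)
B(p, F) = -4*F*p
B(S(9), -11) - 4448 = -4*(-11)*(-4 + 9²) - 4448 = -4*(-11)*(-4 + 81) - 4448 = -4*(-11)*77 - 4448 = 3388 - 4448 = -1060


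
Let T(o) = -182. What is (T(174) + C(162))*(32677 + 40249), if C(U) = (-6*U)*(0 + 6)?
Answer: -438576964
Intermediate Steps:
C(U) = -36*U (C(U) = -6*U*6 = -36*U)
(T(174) + C(162))*(32677 + 40249) = (-182 - 36*162)*(32677 + 40249) = (-182 - 5832)*72926 = -6014*72926 = -438576964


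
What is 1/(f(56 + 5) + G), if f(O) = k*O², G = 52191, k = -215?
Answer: -1/747824 ≈ -1.3372e-6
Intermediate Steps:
f(O) = -215*O²
1/(f(56 + 5) + G) = 1/(-215*(56 + 5)² + 52191) = 1/(-215*61² + 52191) = 1/(-215*3721 + 52191) = 1/(-800015 + 52191) = 1/(-747824) = -1/747824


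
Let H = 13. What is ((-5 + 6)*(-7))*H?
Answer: -91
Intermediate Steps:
((-5 + 6)*(-7))*H = ((-5 + 6)*(-7))*13 = (1*(-7))*13 = -7*13 = -91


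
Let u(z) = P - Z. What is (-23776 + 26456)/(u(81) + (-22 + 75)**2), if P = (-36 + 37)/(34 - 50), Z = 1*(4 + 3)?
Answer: 42880/44831 ≈ 0.95648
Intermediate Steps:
Z = 7 (Z = 1*7 = 7)
P = -1/16 (P = 1/(-16) = 1*(-1/16) = -1/16 ≈ -0.062500)
u(z) = -113/16 (u(z) = -1/16 - 1*7 = -1/16 - 7 = -113/16)
(-23776 + 26456)/(u(81) + (-22 + 75)**2) = (-23776 + 26456)/(-113/16 + (-22 + 75)**2) = 2680/(-113/16 + 53**2) = 2680/(-113/16 + 2809) = 2680/(44831/16) = 2680*(16/44831) = 42880/44831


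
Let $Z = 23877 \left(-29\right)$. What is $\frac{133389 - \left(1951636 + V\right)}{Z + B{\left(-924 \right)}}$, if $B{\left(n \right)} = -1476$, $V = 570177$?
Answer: $\frac{2388424}{693909} \approx 3.442$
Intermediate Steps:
$Z = -692433$
$\frac{133389 - \left(1951636 + V\right)}{Z + B{\left(-924 \right)}} = \frac{133389 - 2521813}{-692433 - 1476} = \frac{133389 - 2521813}{-693909} = \left(133389 - 2521813\right) \left(- \frac{1}{693909}\right) = \left(-2388424\right) \left(- \frac{1}{693909}\right) = \frac{2388424}{693909}$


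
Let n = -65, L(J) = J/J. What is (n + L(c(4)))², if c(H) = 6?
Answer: 4096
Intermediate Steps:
L(J) = 1
(n + L(c(4)))² = (-65 + 1)² = (-64)² = 4096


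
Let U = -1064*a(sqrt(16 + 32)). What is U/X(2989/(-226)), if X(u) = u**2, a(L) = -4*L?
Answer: 124216832*sqrt(3)/1276303 ≈ 168.57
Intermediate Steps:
U = 17024*sqrt(3) (U = -(-4256)*sqrt(16 + 32) = -(-4256)*sqrt(48) = -(-4256)*4*sqrt(3) = -(-17024)*sqrt(3) = 17024*sqrt(3) ≈ 29486.)
U/X(2989/(-226)) = (17024*sqrt(3))/((2989/(-226))**2) = (17024*sqrt(3))/((2989*(-1/226))**2) = (17024*sqrt(3))/((-2989/226)**2) = (17024*sqrt(3))/(8934121/51076) = (17024*sqrt(3))*(51076/8934121) = 124216832*sqrt(3)/1276303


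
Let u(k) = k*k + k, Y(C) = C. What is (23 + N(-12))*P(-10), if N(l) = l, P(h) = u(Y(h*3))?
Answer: 9570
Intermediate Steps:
u(k) = k + k**2 (u(k) = k**2 + k = k + k**2)
P(h) = 3*h*(1 + 3*h) (P(h) = (h*3)*(1 + h*3) = (3*h)*(1 + 3*h) = 3*h*(1 + 3*h))
(23 + N(-12))*P(-10) = (23 - 12)*(3*(-10)*(1 + 3*(-10))) = 11*(3*(-10)*(1 - 30)) = 11*(3*(-10)*(-29)) = 11*870 = 9570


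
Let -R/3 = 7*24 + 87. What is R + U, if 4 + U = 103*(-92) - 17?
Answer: -10262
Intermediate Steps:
R = -765 (R = -3*(7*24 + 87) = -3*(168 + 87) = -3*255 = -765)
U = -9497 (U = -4 + (103*(-92) - 17) = -4 + (-9476 - 17) = -4 - 9493 = -9497)
R + U = -765 - 9497 = -10262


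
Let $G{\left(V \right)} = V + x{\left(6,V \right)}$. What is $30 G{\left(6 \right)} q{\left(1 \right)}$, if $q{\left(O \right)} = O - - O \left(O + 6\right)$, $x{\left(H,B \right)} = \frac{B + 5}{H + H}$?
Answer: $1660$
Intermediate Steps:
$x{\left(H,B \right)} = \frac{5 + B}{2 H}$
$G{\left(V \right)} = \frac{5}{12} + \frac{13 V}{12}$ ($G{\left(V \right)} = V + \frac{5 + V}{2 \cdot 6} = V + \frac{1}{2} \cdot \frac{1}{6} \left(5 + V\right) = V + \left(\frac{5}{12} + \frac{V}{12}\right) = \frac{5}{12} + \frac{13 V}{12}$)
$q{\left(O \right)} = O + O \left(6 + O\right)$ ($q{\left(O \right)} = O - - O \left(6 + O\right) = O + O \left(6 + O\right)$)
$30 G{\left(6 \right)} q{\left(1 \right)} = 30 \left(\frac{5}{12} + \frac{13}{12} \cdot 6\right) 1 \left(7 + 1\right) = 30 \left(\frac{5}{12} + \frac{13}{2}\right) 1 \cdot 8 = 30 \cdot \frac{83}{12} \cdot 8 = \frac{415}{2} \cdot 8 = 1660$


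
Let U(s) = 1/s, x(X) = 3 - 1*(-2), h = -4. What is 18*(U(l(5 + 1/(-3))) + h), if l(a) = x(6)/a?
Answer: -276/5 ≈ -55.200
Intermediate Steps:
x(X) = 5 (x(X) = 3 + 2 = 5)
l(a) = 5/a
18*(U(l(5 + 1/(-3))) + h) = 18*(1/(5/(5 + 1/(-3))) - 4) = 18*(1/(5/(5 + 1*(-1/3))) - 4) = 18*(1/(5/(5 - 1/3)) - 4) = 18*(1/(5/(14/3)) - 4) = 18*(1/(5*(3/14)) - 4) = 18*(1/(15/14) - 4) = 18*(14/15 - 4) = 18*(-46/15) = -276/5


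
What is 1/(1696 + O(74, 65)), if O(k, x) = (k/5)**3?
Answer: 125/617224 ≈ 0.00020252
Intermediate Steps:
O(k, x) = k**3/125 (O(k, x) = (k*(1/5))**3 = (k/5)**3 = k**3/125)
1/(1696 + O(74, 65)) = 1/(1696 + (1/125)*74**3) = 1/(1696 + (1/125)*405224) = 1/(1696 + 405224/125) = 1/(617224/125) = 125/617224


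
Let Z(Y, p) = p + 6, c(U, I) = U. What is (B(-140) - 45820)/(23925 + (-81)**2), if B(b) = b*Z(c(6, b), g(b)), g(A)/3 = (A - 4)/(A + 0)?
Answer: -23546/15243 ≈ -1.5447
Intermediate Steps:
g(A) = 3*(-4 + A)/A (g(A) = 3*((A - 4)/(A + 0)) = 3*((-4 + A)/A) = 3*(-4 + A)/A)
Z(Y, p) = 6 + p
B(b) = b*(9 - 12/b) (B(b) = b*(6 + (3 - 12/b)) = b*(9 - 12/b))
(B(-140) - 45820)/(23925 + (-81)**2) = ((-12 + 9*(-140)) - 45820)/(23925 + (-81)**2) = ((-12 - 1260) - 45820)/(23925 + 6561) = (-1272 - 45820)/30486 = -47092*1/30486 = -23546/15243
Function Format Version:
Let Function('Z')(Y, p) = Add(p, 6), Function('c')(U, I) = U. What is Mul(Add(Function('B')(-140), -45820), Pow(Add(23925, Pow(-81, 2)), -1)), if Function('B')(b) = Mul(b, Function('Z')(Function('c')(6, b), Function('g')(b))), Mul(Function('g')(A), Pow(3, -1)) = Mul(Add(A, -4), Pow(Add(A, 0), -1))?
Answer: Rational(-23546, 15243) ≈ -1.5447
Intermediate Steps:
Function('g')(A) = Mul(3, Pow(A, -1), Add(-4, A)) (Function('g')(A) = Mul(3, Mul(Add(A, -4), Pow(Add(A, 0), -1))) = Mul(3, Mul(Add(-4, A), Pow(A, -1))) = Mul(3, Mul(Pow(A, -1), Add(-4, A))) = Mul(3, Pow(A, -1), Add(-4, A)))
Function('Z')(Y, p) = Add(6, p)
Function('B')(b) = Mul(b, Add(9, Mul(-12, Pow(b, -1)))) (Function('B')(b) = Mul(b, Add(6, Add(3, Mul(-12, Pow(b, -1))))) = Mul(b, Add(9, Mul(-12, Pow(b, -1)))))
Mul(Add(Function('B')(-140), -45820), Pow(Add(23925, Pow(-81, 2)), -1)) = Mul(Add(Add(-12, Mul(9, -140)), -45820), Pow(Add(23925, Pow(-81, 2)), -1)) = Mul(Add(Add(-12, -1260), -45820), Pow(Add(23925, 6561), -1)) = Mul(Add(-1272, -45820), Pow(30486, -1)) = Mul(-47092, Rational(1, 30486)) = Rational(-23546, 15243)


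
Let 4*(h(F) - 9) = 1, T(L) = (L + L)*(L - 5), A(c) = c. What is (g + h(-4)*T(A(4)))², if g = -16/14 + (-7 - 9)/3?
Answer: 2856100/441 ≈ 6476.4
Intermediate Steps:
g = -136/21 (g = -16*1/14 - 16*⅓ = -8/7 - 16/3 = -136/21 ≈ -6.4762)
T(L) = 2*L*(-5 + L) (T(L) = (2*L)*(-5 + L) = 2*L*(-5 + L))
h(F) = 37/4 (h(F) = 9 + (¼)*1 = 9 + ¼ = 37/4)
(g + h(-4)*T(A(4)))² = (-136/21 + 37*(2*4*(-5 + 4))/4)² = (-136/21 + 37*(2*4*(-1))/4)² = (-136/21 + (37/4)*(-8))² = (-136/21 - 74)² = (-1690/21)² = 2856100/441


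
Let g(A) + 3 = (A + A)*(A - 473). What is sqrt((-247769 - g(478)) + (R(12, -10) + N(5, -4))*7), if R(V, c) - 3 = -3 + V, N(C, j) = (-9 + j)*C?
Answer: I*sqrt(252917) ≈ 502.91*I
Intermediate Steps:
N(C, j) = C*(-9 + j)
R(V, c) = V (R(V, c) = 3 + (-3 + V) = V)
g(A) = -3 + 2*A*(-473 + A) (g(A) = -3 + (A + A)*(A - 473) = -3 + (2*A)*(-473 + A) = -3 + 2*A*(-473 + A))
sqrt((-247769 - g(478)) + (R(12, -10) + N(5, -4))*7) = sqrt((-247769 - (-3 - 946*478 + 2*478**2)) + (12 + 5*(-9 - 4))*7) = sqrt((-247769 - (-3 - 452188 + 2*228484)) + (12 + 5*(-13))*7) = sqrt((-247769 - (-3 - 452188 + 456968)) + (12 - 65)*7) = sqrt((-247769 - 1*4777) - 53*7) = sqrt((-247769 - 4777) - 371) = sqrt(-252546 - 371) = sqrt(-252917) = I*sqrt(252917)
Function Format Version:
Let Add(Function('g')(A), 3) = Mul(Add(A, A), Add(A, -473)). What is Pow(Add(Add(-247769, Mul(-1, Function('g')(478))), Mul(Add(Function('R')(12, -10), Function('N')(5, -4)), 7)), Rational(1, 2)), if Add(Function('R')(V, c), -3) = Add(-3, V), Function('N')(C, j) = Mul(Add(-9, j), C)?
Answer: Mul(I, Pow(252917, Rational(1, 2))) ≈ Mul(502.91, I)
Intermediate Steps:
Function('N')(C, j) = Mul(C, Add(-9, j))
Function('R')(V, c) = V (Function('R')(V, c) = Add(3, Add(-3, V)) = V)
Function('g')(A) = Add(-3, Mul(2, A, Add(-473, A))) (Function('g')(A) = Add(-3, Mul(Add(A, A), Add(A, -473))) = Add(-3, Mul(Mul(2, A), Add(-473, A))) = Add(-3, Mul(2, A, Add(-473, A))))
Pow(Add(Add(-247769, Mul(-1, Function('g')(478))), Mul(Add(Function('R')(12, -10), Function('N')(5, -4)), 7)), Rational(1, 2)) = Pow(Add(Add(-247769, Mul(-1, Add(-3, Mul(-946, 478), Mul(2, Pow(478, 2))))), Mul(Add(12, Mul(5, Add(-9, -4))), 7)), Rational(1, 2)) = Pow(Add(Add(-247769, Mul(-1, Add(-3, -452188, Mul(2, 228484)))), Mul(Add(12, Mul(5, -13)), 7)), Rational(1, 2)) = Pow(Add(Add(-247769, Mul(-1, Add(-3, -452188, 456968))), Mul(Add(12, -65), 7)), Rational(1, 2)) = Pow(Add(Add(-247769, Mul(-1, 4777)), Mul(-53, 7)), Rational(1, 2)) = Pow(Add(Add(-247769, -4777), -371), Rational(1, 2)) = Pow(Add(-252546, -371), Rational(1, 2)) = Pow(-252917, Rational(1, 2)) = Mul(I, Pow(252917, Rational(1, 2)))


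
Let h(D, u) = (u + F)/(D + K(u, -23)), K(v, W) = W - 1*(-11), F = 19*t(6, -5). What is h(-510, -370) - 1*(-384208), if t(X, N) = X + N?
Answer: 22284103/58 ≈ 3.8421e+5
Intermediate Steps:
t(X, N) = N + X
F = 19 (F = 19*(-5 + 6) = 19*1 = 19)
K(v, W) = 11 + W (K(v, W) = W + 11 = 11 + W)
h(D, u) = (19 + u)/(-12 + D) (h(D, u) = (u + 19)/(D + (11 - 23)) = (19 + u)/(D - 12) = (19 + u)/(-12 + D))
h(-510, -370) - 1*(-384208) = (19 - 370)/(-12 - 510) - 1*(-384208) = -351/(-522) + 384208 = -1/522*(-351) + 384208 = 39/58 + 384208 = 22284103/58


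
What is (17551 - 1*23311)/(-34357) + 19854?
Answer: 682129638/34357 ≈ 19854.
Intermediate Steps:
(17551 - 1*23311)/(-34357) + 19854 = (17551 - 23311)*(-1/34357) + 19854 = -5760*(-1/34357) + 19854 = 5760/34357 + 19854 = 682129638/34357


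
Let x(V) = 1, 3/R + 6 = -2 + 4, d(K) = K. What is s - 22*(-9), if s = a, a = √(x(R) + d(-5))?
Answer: 198 + 2*I ≈ 198.0 + 2.0*I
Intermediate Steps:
R = -¾ (R = 3/(-6 + (-2 + 4)) = 3/(-6 + 2) = 3/(-4) = 3*(-¼) = -¾ ≈ -0.75000)
a = 2*I (a = √(1 - 5) = √(-4) = 2*I ≈ 2.0*I)
s = 2*I ≈ 2.0*I
s - 22*(-9) = 2*I - 22*(-9) = 2*I + 198 = 198 + 2*I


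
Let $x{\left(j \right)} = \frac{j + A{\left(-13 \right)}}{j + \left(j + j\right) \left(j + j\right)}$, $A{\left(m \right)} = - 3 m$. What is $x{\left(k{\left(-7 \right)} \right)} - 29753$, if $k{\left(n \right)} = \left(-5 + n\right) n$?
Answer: $- \frac{280749267}{9436} \approx -29753.0$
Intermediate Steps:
$k{\left(n \right)} = n \left(-5 + n\right)$
$x{\left(j \right)} = \frac{39 + j}{j + 4 j^{2}}$ ($x{\left(j \right)} = \frac{j - -39}{j + \left(j + j\right) \left(j + j\right)} = \frac{j + 39}{j + 2 j 2 j} = \frac{39 + j}{j + 4 j^{2}}$)
$x{\left(k{\left(-7 \right)} \right)} - 29753 = \frac{39 - 7 \left(-5 - 7\right)}{- 7 \left(-5 - 7\right) \left(1 + 4 \left(- 7 \left(-5 - 7\right)\right)\right)} - 29753 = \frac{39 - -84}{\left(-7\right) \left(-12\right) \left(1 + 4 \left(\left(-7\right) \left(-12\right)\right)\right)} - 29753 = \frac{39 + 84}{84 \left(1 + 4 \cdot 84\right)} - 29753 = \frac{1}{84} \frac{1}{1 + 336} \cdot 123 - 29753 = \frac{1}{84} \cdot \frac{1}{337} \cdot 123 - 29753 = \frac{41}{9436} - 29753 = - \frac{280749267}{9436}$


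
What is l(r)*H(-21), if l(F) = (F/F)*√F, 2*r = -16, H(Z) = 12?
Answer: 24*I*√2 ≈ 33.941*I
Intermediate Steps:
r = -8 (r = (½)*(-16) = -8)
l(F) = √F (l(F) = 1*√F = √F)
l(r)*H(-21) = √(-8)*12 = (2*I*√2)*12 = 24*I*√2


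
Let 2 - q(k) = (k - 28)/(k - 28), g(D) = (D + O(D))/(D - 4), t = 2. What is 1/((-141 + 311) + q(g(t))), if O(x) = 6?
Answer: 1/171 ≈ 0.0058480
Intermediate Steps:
g(D) = (6 + D)/(-4 + D) (g(D) = (D + 6)/(D - 4) = (6 + D)/(-4 + D))
q(k) = 1 (q(k) = 2 - (k - 28)/(k - 28) = 2 - (-28 + k)/(-28 + k) = 2 - 1*1 = 2 - 1 = 1)
1/((-141 + 311) + q(g(t))) = 1/((-141 + 311) + 1) = 1/(170 + 1) = 1/171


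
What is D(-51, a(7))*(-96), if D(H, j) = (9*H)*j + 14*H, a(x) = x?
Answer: 376992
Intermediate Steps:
D(H, j) = 14*H + 9*H*j (D(H, j) = 9*H*j + 14*H = 14*H + 9*H*j)
D(-51, a(7))*(-96) = -51*(14 + 9*7)*(-96) = -51*(14 + 63)*(-96) = -51*77*(-96) = -3927*(-96) = 376992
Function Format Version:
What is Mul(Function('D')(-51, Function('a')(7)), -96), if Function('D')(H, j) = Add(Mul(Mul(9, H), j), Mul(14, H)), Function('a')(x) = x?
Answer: 376992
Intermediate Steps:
Function('D')(H, j) = Add(Mul(14, H), Mul(9, H, j)) (Function('D')(H, j) = Add(Mul(9, H, j), Mul(14, H)) = Add(Mul(14, H), Mul(9, H, j)))
Mul(Function('D')(-51, Function('a')(7)), -96) = Mul(Mul(-51, Add(14, Mul(9, 7))), -96) = Mul(Mul(-51, Add(14, 63)), -96) = Mul(Mul(-51, 77), -96) = Mul(-3927, -96) = 376992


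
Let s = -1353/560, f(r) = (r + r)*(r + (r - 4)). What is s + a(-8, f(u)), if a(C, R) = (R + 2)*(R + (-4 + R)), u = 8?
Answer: 41281847/560 ≈ 73718.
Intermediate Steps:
f(r) = 2*r*(-4 + 2*r) (f(r) = (2*r)*(r + (-4 + r)) = (2*r)*(-4 + 2*r) = 2*r*(-4 + 2*r))
a(C, R) = (-4 + 2*R)*(2 + R) (a(C, R) = (2 + R)*(-4 + 2*R) = (-4 + 2*R)*(2 + R))
s = -1353/560 (s = -1353*1/560 = -1353/560 ≈ -2.4161)
s + a(-8, f(u)) = -1353/560 + (-8 + 2*(4*8*(-2 + 8))²) = -1353/560 + (-8 + 2*(4*8*6)²) = -1353/560 + (-8 + 2*192²) = -1353/560 + (-8 + 2*36864) = -1353/560 + (-8 + 73728) = -1353/560 + 73720 = 41281847/560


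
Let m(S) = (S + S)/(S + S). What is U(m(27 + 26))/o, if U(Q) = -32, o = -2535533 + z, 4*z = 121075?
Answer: 128/10021057 ≈ 1.2773e-5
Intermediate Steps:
z = 121075/4 (z = (1/4)*121075 = 121075/4 ≈ 30269.)
m(S) = 1 (m(S) = (2*S)/((2*S)) = (2*S)*(1/(2*S)) = 1)
o = -10021057/4 (o = -2535533 + 121075/4 = -10021057/4 ≈ -2.5053e+6)
U(m(27 + 26))/o = -32/(-10021057/4) = -32*(-4/10021057) = 128/10021057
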